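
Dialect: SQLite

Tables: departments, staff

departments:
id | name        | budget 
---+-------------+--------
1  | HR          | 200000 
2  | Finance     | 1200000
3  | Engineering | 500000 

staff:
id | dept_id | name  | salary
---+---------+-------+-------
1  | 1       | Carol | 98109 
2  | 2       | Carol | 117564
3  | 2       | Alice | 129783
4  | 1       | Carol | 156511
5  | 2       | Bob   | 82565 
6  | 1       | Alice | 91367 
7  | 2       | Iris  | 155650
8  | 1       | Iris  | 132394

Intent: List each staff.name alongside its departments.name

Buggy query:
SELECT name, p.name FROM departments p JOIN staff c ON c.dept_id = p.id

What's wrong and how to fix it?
Bug: 'name' exists in both joined tables, so the database can't tell which one is meant

Fix: Prefix ambiguous columns with the table alias

Corrected query:
SELECT c.name, p.name FROM departments p JOIN staff c ON c.dept_id = p.id

Result:
name  | name   
------+--------
Carol | HR     
Carol | Finance
Alice | Finance
Carol | HR     
Bob   | Finance
Alice | HR     
Iris  | Finance
Iris  | HR     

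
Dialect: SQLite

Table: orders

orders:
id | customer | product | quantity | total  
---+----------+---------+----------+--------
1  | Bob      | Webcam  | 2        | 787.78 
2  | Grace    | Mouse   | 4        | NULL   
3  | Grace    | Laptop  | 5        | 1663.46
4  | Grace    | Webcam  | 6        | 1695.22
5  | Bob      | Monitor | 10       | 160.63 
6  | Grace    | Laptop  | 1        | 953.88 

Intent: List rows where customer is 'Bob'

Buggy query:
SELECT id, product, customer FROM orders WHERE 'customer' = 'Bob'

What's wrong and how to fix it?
Bug: Single quotes denote string literals in SQL; the column name is being compared as a constant string

Fix: Reference the column as customer without single quotes

Corrected query:
SELECT id, product, customer FROM orders WHERE customer = 'Bob'

Result:
id | product | customer
---+---------+---------
1  | Webcam  | Bob     
5  | Monitor | Bob     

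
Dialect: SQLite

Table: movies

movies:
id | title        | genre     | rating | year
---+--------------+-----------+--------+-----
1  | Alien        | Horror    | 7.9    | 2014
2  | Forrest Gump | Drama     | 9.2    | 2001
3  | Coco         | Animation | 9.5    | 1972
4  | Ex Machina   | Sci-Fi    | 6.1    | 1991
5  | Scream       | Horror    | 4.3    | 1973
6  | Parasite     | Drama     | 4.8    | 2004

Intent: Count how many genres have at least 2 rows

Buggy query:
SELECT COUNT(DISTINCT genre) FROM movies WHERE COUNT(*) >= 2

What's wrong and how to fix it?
Bug: WHERE filters individual rows, not groups, so a group-level COUNT is invalid there

Fix: Group first with HAVING COUNT(*) >= 2, then COUNT the resulting groups

Corrected query:
SELECT COUNT(*) FROM (SELECT genre FROM movies GROUP BY genre HAVING COUNT(*) >= 2)

Result:
COUNT(*)
--------
2       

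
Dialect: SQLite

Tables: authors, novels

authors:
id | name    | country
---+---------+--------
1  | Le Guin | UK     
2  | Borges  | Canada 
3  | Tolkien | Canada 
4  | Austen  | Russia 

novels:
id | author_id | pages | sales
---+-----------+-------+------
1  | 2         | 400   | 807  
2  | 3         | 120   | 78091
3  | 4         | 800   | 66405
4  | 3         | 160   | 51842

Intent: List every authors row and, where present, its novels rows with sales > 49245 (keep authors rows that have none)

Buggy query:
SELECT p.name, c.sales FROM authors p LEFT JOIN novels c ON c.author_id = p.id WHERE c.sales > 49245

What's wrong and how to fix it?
Bug: Filtering c.sales in WHERE discards the NULL rows produced by LEFT JOIN, turning it into an inner join

Fix: Move the right-table condition into the ON clause so unmatched parents are kept

Corrected query:
SELECT p.name, c.sales FROM authors p LEFT JOIN novels c ON c.author_id = p.id AND c.sales > 49245

Result:
name    | sales
--------+------
Le Guin | NULL 
Borges  | NULL 
Tolkien | 51842
Tolkien | 78091
Austen  | 66405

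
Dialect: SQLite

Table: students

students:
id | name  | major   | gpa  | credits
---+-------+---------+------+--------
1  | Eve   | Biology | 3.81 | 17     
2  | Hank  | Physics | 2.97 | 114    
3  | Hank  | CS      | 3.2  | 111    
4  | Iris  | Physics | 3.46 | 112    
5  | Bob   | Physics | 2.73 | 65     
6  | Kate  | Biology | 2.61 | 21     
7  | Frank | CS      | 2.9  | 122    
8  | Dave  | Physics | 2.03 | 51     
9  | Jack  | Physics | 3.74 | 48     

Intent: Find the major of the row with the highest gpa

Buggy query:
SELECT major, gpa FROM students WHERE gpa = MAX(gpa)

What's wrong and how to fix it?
Bug: WHERE is evaluated per row; an aggregate over the whole table isn't defined there

Fix: Wrap MAX in a scalar subquery so WHERE compares against a single value

Corrected query:
SELECT major, gpa FROM students WHERE gpa = (SELECT MAX(gpa) FROM students)

Result:
major   | gpa 
--------+-----
Biology | 3.81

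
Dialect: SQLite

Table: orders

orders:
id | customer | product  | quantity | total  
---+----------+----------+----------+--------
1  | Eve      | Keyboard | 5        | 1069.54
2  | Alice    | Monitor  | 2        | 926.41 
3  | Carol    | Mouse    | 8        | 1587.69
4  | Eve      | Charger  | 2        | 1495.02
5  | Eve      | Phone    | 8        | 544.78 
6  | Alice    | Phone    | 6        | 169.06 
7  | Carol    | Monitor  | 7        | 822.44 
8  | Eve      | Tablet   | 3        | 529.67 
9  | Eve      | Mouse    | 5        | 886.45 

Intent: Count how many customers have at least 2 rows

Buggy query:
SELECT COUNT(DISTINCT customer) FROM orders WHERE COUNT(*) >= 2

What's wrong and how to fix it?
Bug: COUNT(*) cannot appear in WHERE; the per-group count doesn't exist yet

Fix: Group first with HAVING COUNT(*) >= 2, then COUNT the resulting groups

Corrected query:
SELECT COUNT(*) FROM (SELECT customer FROM orders GROUP BY customer HAVING COUNT(*) >= 2)

Result:
COUNT(*)
--------
3       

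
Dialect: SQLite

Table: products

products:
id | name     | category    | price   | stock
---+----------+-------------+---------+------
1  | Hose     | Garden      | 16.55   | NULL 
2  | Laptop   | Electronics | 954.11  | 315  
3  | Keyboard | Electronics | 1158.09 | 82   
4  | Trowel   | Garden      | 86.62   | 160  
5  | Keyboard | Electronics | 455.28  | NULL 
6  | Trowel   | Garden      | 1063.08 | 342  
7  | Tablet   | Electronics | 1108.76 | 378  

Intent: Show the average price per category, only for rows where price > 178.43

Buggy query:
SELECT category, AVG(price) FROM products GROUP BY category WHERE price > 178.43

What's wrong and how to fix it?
Bug: WHERE cannot follow GROUP BY

Fix: Place WHERE between FROM and GROUP BY

Corrected query:
SELECT category, AVG(price) FROM products WHERE price > 178.43 GROUP BY category

Result:
category    | AVG(price)
------------+-----------
Electronics | 919.06    
Garden      | 1063.08   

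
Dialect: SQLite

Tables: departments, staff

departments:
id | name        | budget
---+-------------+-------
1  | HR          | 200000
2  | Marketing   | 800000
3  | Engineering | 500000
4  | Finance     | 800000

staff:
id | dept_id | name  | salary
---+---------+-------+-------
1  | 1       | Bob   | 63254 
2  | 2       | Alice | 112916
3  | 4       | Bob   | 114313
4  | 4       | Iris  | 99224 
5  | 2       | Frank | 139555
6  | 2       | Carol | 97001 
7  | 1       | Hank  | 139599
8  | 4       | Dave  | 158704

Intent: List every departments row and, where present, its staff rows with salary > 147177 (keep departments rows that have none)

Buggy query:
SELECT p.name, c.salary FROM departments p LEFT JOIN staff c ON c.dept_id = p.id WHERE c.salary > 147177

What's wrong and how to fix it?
Bug: A WHERE condition on the right-hand table after LEFT JOIN drops unmatched parents

Fix: Move the right-table condition into the ON clause so unmatched parents are kept

Corrected query:
SELECT p.name, c.salary FROM departments p LEFT JOIN staff c ON c.dept_id = p.id AND c.salary > 147177

Result:
name        | salary
------------+-------
HR          | NULL  
Marketing   | NULL  
Engineering | NULL  
Finance     | 158704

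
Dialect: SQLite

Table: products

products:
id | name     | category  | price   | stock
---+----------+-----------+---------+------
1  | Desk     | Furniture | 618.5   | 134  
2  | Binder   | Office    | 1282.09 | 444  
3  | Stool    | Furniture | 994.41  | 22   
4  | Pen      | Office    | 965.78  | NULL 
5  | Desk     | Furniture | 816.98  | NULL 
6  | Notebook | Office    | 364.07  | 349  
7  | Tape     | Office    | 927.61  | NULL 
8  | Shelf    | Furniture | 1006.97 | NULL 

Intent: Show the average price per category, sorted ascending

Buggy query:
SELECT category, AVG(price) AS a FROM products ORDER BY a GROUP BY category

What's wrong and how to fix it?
Bug: GROUP BY must precede ORDER BY

Fix: Reorder: SELECT … FROM … GROUP BY … ORDER BY …

Corrected query:
SELECT category, AVG(price) AS a FROM products GROUP BY category ORDER BY a

Result:
category  | a       
----------+---------
Furniture | 859.215 
Office    | 884.8875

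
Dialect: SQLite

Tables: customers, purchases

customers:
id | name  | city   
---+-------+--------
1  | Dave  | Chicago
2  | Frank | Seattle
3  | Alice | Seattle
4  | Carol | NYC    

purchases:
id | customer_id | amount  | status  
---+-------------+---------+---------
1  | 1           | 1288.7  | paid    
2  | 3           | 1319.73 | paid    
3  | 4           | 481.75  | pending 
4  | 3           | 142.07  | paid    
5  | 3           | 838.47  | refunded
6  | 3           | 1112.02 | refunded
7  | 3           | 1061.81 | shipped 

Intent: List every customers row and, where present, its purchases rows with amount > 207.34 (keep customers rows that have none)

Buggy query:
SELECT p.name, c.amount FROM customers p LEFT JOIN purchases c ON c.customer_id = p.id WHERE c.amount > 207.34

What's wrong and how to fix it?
Bug: A WHERE condition on the right-hand table after LEFT JOIN drops unmatched parents

Fix: Move the right-table condition into the ON clause so unmatched parents are kept

Corrected query:
SELECT p.name, c.amount FROM customers p LEFT JOIN purchases c ON c.customer_id = p.id AND c.amount > 207.34

Result:
name  | amount 
------+--------
Dave  | 1288.7 
Frank | NULL   
Alice | 838.47 
Alice | 1061.81
Alice | 1112.02
Alice | 1319.73
Carol | 481.75 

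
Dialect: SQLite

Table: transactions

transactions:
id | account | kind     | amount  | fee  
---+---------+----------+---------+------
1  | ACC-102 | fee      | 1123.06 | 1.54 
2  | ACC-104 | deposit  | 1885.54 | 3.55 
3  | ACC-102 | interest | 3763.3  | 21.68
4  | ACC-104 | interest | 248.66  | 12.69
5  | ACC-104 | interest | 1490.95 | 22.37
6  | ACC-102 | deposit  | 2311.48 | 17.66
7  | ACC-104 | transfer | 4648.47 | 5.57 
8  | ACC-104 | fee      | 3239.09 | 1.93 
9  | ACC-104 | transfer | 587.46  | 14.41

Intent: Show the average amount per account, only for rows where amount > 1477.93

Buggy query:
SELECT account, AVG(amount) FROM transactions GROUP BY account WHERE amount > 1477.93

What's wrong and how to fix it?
Bug: Row-level WHERE must come before GROUP BY in the clause order

Fix: Move the WHERE clause before GROUP BY

Corrected query:
SELECT account, AVG(amount) FROM transactions WHERE amount > 1477.93 GROUP BY account

Result:
account | AVG(amount)
--------+------------
ACC-102 | 3037.39    
ACC-104 | 2816.0125  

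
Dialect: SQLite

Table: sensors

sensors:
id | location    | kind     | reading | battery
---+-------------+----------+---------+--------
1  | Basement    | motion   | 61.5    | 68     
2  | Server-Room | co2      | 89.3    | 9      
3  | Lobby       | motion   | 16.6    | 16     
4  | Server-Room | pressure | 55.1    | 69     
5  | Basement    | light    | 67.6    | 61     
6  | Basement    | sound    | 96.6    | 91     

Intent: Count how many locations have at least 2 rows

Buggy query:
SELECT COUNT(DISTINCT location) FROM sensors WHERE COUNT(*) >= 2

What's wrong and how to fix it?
Bug: WHERE filters individual rows, not groups, so a group-level COUNT is invalid there

Fix: Use a subquery that GROUPs and filters with HAVING, then count its rows

Corrected query:
SELECT COUNT(*) FROM (SELECT location FROM sensors GROUP BY location HAVING COUNT(*) >= 2)

Result:
COUNT(*)
--------
2       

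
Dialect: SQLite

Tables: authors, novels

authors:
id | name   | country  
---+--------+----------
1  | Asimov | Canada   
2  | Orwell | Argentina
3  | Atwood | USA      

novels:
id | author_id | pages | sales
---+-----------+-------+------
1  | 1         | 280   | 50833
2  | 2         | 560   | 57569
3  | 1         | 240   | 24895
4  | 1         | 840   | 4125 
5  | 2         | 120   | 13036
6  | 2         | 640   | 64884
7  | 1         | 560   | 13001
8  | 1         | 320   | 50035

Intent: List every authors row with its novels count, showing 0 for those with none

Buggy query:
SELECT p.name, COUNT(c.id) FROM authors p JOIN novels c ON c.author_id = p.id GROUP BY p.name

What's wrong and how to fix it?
Bug: INNER JOIN drops authors rows that have no matching novels rows

Fix: Switch to LEFT JOIN to retain unmatched parent rows

Corrected query:
SELECT p.name, COUNT(c.id) FROM authors p LEFT JOIN novels c ON c.author_id = p.id GROUP BY p.name

Result:
name   | COUNT(c.id)
-------+------------
Asimov | 5          
Atwood | 0          
Orwell | 3          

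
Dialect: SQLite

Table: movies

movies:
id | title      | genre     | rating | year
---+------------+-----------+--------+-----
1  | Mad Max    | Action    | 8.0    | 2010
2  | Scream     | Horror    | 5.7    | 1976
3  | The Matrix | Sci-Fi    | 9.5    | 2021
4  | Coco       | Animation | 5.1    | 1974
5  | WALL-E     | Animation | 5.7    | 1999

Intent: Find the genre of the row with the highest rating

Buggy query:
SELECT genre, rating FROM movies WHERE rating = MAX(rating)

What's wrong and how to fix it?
Bug: MAX(rating) is an aggregate and cannot be used directly in WHERE

Fix: Use a subquery: WHERE rating = (SELECT MAX(rating) FROM movies)

Corrected query:
SELECT genre, rating FROM movies WHERE rating = (SELECT MAX(rating) FROM movies)

Result:
genre  | rating
-------+-------
Sci-Fi | 9.5   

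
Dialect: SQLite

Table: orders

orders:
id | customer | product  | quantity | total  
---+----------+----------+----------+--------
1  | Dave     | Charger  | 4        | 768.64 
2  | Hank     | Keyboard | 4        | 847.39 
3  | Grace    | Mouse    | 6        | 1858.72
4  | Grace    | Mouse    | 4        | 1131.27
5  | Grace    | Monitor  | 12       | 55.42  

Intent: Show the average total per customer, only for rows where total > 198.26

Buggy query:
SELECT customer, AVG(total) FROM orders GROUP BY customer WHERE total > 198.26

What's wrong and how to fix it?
Bug: Row-level WHERE must come before GROUP BY in the clause order

Fix: Move the WHERE clause before GROUP BY

Corrected query:
SELECT customer, AVG(total) FROM orders WHERE total > 198.26 GROUP BY customer

Result:
customer | AVG(total)
---------+-----------
Dave     | 768.64    
Grace    | 1494.995  
Hank     | 847.39    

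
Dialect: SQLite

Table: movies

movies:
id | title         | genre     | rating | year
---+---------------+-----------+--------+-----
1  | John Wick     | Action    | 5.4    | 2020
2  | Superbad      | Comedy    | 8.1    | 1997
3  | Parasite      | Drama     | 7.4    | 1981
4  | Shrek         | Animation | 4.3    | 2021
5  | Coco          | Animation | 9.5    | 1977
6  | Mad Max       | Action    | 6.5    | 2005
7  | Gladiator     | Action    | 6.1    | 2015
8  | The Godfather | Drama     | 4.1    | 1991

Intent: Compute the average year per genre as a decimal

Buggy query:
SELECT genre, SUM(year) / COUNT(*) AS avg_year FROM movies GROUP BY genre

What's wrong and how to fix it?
Bug: Both operands are integers, so '/' performs integer division and truncates

Fix: Multiply by 1.0 (or CAST to REAL) to force floating-point division

Corrected query:
SELECT genre, SUM(year) * 1.0 / COUNT(*) AS avg_year FROM movies GROUP BY genre

Result:
genre     | avg_year   
----------+------------
Action    | 2013.333333
Animation | 1999       
Comedy    | 1997       
Drama     | 1986       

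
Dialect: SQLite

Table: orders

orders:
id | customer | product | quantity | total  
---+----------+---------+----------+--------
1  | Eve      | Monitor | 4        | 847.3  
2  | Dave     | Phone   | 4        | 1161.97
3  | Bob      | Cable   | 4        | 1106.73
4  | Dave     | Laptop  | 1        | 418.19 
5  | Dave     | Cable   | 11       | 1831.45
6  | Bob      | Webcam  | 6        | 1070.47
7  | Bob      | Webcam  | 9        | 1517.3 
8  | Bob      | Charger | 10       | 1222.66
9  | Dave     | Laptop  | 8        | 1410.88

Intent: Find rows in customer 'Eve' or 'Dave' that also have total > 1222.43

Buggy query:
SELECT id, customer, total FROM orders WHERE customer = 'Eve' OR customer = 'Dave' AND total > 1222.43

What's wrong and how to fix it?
Bug: AND binds tighter than OR, so this parses as customer = 'Eve' OR (customer = 'Dave' AND total > 1222.43)

Fix: Add parentheses around the OR so the AND applies to both alternatives

Corrected query:
SELECT id, customer, total FROM orders WHERE (customer = 'Eve' OR customer = 'Dave') AND total > 1222.43

Result:
id | customer | total  
---+----------+--------
5  | Dave     | 1831.45
9  | Dave     | 1410.88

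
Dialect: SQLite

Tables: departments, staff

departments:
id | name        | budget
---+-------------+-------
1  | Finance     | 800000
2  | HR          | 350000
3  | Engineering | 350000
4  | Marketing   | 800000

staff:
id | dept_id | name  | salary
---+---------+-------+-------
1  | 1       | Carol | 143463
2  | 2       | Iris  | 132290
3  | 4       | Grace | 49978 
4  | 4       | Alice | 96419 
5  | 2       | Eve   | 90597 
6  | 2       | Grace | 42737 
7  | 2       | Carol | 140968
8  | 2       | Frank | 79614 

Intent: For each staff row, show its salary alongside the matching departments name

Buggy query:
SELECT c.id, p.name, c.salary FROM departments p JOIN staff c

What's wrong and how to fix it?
Bug: Missing join condition: each staff row is matched to all departments rows instead of just its own

Fix: Specify the join condition linking the foreign key to the parent id

Corrected query:
SELECT c.id, p.name, c.salary FROM departments p JOIN staff c ON c.dept_id = p.id

Result:
id | name      | salary
---+-----------+-------
1  | Finance   | 143463
2  | HR        | 132290
3  | Marketing | 49978 
4  | Marketing | 96419 
5  | HR        | 90597 
6  | HR        | 42737 
7  | HR        | 140968
8  | HR        | 79614 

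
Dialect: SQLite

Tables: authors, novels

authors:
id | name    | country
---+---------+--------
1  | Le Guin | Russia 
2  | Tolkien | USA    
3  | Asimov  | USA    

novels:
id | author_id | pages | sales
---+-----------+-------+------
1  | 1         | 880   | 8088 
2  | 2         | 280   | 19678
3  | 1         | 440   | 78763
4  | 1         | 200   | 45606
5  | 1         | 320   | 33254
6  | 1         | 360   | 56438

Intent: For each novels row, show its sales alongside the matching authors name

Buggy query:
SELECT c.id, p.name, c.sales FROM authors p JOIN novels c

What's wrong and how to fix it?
Bug: JOIN with no ON clause produces a cartesian product; every novels row pairs with every authors row

Fix: Specify the join condition linking the foreign key to the parent id

Corrected query:
SELECT c.id, p.name, c.sales FROM authors p JOIN novels c ON c.author_id = p.id

Result:
id | name    | sales
---+---------+------
1  | Le Guin | 8088 
2  | Tolkien | 19678
3  | Le Guin | 78763
4  | Le Guin | 45606
5  | Le Guin | 33254
6  | Le Guin | 56438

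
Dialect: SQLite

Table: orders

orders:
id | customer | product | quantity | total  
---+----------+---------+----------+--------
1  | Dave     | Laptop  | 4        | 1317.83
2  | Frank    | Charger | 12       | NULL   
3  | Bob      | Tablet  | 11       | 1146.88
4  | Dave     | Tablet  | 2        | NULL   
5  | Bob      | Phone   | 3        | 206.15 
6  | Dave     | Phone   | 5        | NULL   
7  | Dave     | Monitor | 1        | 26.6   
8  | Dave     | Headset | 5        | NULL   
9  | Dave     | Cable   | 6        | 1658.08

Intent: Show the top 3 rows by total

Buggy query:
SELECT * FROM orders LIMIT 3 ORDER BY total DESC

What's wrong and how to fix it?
Bug: LIMIT must come after ORDER BY

Fix: Sort with ORDER BY, then apply LIMIT

Corrected query:
SELECT * FROM orders ORDER BY total DESC LIMIT 3

Result:
id | customer | product | quantity | total  
---+----------+---------+----------+--------
9  | Dave     | Cable   | 6        | 1658.08
1  | Dave     | Laptop  | 4        | 1317.83
3  | Bob      | Tablet  | 11       | 1146.88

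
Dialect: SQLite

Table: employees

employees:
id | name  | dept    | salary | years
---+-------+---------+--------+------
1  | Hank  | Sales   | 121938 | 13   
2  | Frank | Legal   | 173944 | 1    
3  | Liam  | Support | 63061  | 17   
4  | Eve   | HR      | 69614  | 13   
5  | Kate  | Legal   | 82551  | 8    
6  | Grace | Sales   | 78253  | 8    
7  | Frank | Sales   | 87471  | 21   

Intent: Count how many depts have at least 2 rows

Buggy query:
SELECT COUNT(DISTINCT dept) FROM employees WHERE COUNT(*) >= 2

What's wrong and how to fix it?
Bug: COUNT(*) cannot appear in WHERE; the per-group count doesn't exist yet

Fix: Use a subquery that GROUPs and filters with HAVING, then count its rows

Corrected query:
SELECT COUNT(*) FROM (SELECT dept FROM employees GROUP BY dept HAVING COUNT(*) >= 2)

Result:
COUNT(*)
--------
2       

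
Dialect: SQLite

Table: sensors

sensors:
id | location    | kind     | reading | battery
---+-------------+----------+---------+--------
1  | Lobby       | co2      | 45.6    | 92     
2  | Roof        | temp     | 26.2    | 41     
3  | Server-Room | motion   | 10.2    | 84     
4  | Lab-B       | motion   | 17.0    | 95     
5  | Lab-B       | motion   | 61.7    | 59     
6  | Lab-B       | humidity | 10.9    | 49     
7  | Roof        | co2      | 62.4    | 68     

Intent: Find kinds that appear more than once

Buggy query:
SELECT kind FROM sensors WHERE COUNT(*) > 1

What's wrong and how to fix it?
Bug: WHERE can't reference COUNT(*); aggregates are computed after WHERE

Fix: GROUP BY kind, then filter groups with HAVING COUNT(*) > 1

Corrected query:
SELECT kind FROM sensors GROUP BY kind HAVING COUNT(*) > 1

Result:
kind  
------
co2   
motion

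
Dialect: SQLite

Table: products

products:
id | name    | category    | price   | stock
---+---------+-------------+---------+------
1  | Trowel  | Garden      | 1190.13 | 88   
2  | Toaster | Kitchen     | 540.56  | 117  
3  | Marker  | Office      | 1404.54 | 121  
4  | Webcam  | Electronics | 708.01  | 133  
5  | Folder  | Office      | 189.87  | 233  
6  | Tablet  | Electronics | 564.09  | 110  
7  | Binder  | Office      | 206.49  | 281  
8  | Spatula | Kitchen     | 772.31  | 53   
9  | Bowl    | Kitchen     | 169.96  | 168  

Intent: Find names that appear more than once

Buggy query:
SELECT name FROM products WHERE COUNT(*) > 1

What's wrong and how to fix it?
Bug: WHERE can't reference COUNT(*); aggregates are computed after WHERE

Fix: GROUP BY name, then filter groups with HAVING COUNT(*) > 1

Corrected query:
SELECT name FROM products GROUP BY name HAVING COUNT(*) > 1

Result:
(no rows)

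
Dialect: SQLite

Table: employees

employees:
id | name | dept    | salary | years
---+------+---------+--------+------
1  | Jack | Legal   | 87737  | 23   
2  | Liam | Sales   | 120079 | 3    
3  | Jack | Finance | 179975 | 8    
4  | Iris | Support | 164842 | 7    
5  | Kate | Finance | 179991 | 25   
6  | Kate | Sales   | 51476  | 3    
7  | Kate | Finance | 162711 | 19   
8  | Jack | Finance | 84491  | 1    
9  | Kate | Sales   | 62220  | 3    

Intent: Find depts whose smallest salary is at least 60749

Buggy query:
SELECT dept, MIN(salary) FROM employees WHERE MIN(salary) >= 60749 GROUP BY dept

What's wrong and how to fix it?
Bug: MIN() in WHERE is a misuse of aggregate

Fix: Use HAVING for the per-group MIN condition

Corrected query:
SELECT dept, MIN(salary) FROM employees GROUP BY dept HAVING MIN(salary) >= 60749

Result:
dept    | MIN(salary)
--------+------------
Finance | 84491      
Legal   | 87737      
Support | 164842     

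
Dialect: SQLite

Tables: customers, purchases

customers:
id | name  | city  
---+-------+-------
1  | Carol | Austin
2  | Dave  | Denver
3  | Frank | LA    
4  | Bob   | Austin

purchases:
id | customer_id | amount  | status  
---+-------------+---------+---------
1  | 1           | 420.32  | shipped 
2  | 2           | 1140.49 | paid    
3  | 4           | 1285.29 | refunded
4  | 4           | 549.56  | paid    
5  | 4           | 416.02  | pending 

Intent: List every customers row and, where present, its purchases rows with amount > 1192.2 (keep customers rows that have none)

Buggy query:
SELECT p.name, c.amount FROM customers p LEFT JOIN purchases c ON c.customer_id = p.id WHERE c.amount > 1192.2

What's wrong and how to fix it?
Bug: Filtering c.amount in WHERE discards the NULL rows produced by LEFT JOIN, turning it into an inner join

Fix: Move the right-table condition into the ON clause so unmatched parents are kept

Corrected query:
SELECT p.name, c.amount FROM customers p LEFT JOIN purchases c ON c.customer_id = p.id AND c.amount > 1192.2

Result:
name  | amount 
------+--------
Carol | NULL   
Dave  | NULL   
Frank | NULL   
Bob   | 1285.29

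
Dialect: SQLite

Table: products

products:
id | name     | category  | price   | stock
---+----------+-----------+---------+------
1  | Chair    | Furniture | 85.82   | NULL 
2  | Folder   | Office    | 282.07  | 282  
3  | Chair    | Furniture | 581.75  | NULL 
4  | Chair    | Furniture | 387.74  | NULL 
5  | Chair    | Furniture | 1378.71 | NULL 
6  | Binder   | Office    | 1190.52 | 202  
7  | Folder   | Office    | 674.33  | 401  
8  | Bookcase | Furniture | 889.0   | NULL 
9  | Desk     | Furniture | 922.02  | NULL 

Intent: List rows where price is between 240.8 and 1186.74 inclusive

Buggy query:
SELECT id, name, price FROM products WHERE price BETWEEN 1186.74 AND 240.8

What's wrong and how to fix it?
Bug: BETWEEN expects the lower bound first; with 1186.74 AND 240.8 the range is empty

Fix: Write BETWEEN 240.8 AND 1186.74

Corrected query:
SELECT id, name, price FROM products WHERE price BETWEEN 240.8 AND 1186.74

Result:
id | name     | price 
---+----------+-------
2  | Folder   | 282.07
3  | Chair    | 581.75
4  | Chair    | 387.74
7  | Folder   | 674.33
8  | Bookcase | 889   
9  | Desk     | 922.02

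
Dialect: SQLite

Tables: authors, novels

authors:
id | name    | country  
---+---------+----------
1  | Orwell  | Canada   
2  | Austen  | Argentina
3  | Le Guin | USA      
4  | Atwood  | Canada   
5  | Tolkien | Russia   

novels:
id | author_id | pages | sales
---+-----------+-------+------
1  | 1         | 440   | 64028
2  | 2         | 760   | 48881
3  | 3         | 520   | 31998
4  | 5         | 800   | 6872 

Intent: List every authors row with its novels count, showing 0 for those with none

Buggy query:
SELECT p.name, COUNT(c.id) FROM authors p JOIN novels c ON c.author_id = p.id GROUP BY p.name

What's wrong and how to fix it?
Bug: INNER JOIN drops authors rows that have no matching novels rows

Fix: Use LEFT JOIN so parents without children still appear (COUNT(c.id) gives 0)

Corrected query:
SELECT p.name, COUNT(c.id) FROM authors p LEFT JOIN novels c ON c.author_id = p.id GROUP BY p.name

Result:
name    | COUNT(c.id)
--------+------------
Atwood  | 0          
Austen  | 1          
Le Guin | 1          
Orwell  | 1          
Tolkien | 1          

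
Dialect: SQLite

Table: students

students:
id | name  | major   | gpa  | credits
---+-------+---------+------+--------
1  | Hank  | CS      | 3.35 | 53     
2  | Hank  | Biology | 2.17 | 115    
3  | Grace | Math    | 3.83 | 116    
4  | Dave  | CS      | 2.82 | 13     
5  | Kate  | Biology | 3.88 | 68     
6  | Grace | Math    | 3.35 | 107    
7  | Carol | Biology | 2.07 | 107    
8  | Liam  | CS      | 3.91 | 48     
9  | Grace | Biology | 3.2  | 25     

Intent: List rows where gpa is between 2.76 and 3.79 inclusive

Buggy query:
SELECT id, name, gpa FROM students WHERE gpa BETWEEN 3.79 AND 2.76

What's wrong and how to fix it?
Bug: BETWEEN expects the lower bound first; with 3.79 AND 2.76 the range is empty

Fix: Write BETWEEN 2.76 AND 3.79

Corrected query:
SELECT id, name, gpa FROM students WHERE gpa BETWEEN 2.76 AND 3.79

Result:
id | name  | gpa 
---+-------+-----
1  | Hank  | 3.35
4  | Dave  | 2.82
6  | Grace | 3.35
9  | Grace | 3.2 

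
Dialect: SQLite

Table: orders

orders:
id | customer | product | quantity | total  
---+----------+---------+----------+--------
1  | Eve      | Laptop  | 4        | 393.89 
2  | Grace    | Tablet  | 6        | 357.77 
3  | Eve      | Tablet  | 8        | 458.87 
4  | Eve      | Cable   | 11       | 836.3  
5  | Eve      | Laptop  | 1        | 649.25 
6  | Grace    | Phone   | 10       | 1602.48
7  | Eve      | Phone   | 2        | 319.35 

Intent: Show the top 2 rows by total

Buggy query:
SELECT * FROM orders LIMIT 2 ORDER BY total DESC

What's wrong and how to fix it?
Bug: ORDER BY cannot follow LIMIT; LIMIT is the final clause

Fix: Swap the clauses: ORDER BY first, then LIMIT

Corrected query:
SELECT * FROM orders ORDER BY total DESC LIMIT 2

Result:
id | customer | product | quantity | total  
---+----------+---------+----------+--------
6  | Grace    | Phone   | 10       | 1602.48
4  | Eve      | Cable   | 11       | 836.3  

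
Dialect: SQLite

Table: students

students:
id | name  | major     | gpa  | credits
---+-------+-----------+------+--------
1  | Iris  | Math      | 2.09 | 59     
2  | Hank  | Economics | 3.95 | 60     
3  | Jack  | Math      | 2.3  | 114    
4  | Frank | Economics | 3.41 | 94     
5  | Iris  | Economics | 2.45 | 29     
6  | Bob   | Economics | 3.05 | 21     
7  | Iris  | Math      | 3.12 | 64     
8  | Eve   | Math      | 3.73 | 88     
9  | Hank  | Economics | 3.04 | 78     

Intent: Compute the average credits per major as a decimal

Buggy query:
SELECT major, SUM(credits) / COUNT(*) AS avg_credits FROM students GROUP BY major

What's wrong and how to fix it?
Bug: Both operands are integers, so '/' performs integer division and truncates

Fix: Multiply by 1.0 (or CAST to REAL) to force floating-point division

Corrected query:
SELECT major, SUM(credits) * 1.0 / COUNT(*) AS avg_credits FROM students GROUP BY major

Result:
major     | avg_credits
----------+------------
Economics | 56.4       
Math      | 81.25      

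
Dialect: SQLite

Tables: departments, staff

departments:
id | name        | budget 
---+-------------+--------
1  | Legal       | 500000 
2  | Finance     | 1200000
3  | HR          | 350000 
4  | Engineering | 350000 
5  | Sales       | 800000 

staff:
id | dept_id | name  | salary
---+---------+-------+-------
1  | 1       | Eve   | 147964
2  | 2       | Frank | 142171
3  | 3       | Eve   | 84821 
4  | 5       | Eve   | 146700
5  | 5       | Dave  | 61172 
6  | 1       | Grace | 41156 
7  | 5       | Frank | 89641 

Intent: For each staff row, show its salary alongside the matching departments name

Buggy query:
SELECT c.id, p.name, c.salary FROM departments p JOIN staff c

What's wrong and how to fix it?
Bug: JOIN with no ON clause produces a cartesian product; every staff row pairs with every departments row

Fix: Specify the join condition linking the foreign key to the parent id

Corrected query:
SELECT c.id, p.name, c.salary FROM departments p JOIN staff c ON c.dept_id = p.id

Result:
id | name    | salary
---+---------+-------
1  | Legal   | 147964
2  | Finance | 142171
3  | HR      | 84821 
4  | Sales   | 146700
5  | Sales   | 61172 
6  | Legal   | 41156 
7  | Sales   | 89641 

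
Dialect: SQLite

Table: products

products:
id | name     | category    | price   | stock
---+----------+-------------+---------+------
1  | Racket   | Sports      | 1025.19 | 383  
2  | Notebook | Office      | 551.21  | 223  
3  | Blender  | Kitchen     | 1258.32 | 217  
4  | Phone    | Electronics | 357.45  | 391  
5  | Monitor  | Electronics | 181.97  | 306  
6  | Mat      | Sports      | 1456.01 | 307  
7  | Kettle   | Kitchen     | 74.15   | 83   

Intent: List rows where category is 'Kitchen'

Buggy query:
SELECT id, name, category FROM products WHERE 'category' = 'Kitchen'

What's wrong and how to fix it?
Bug: 'category' in single quotes is a string literal, not the column; the comparison is literal-vs-literal and never true

Fix: Reference the column as category without single quotes

Corrected query:
SELECT id, name, category FROM products WHERE category = 'Kitchen'

Result:
id | name    | category
---+---------+---------
3  | Blender | Kitchen 
7  | Kettle  | Kitchen 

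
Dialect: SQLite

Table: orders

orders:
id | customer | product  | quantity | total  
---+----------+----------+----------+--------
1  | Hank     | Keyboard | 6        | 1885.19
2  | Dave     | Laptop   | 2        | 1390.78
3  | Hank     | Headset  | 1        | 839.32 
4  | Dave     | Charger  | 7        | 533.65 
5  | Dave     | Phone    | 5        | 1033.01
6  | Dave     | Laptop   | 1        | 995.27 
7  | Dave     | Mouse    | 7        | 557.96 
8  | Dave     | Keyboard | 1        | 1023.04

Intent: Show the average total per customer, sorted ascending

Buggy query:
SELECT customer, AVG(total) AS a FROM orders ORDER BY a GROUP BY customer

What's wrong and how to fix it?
Bug: ORDER BY appears before GROUP BY; SQL clause order requires GROUP BY first

Fix: Reorder: SELECT … FROM … GROUP BY … ORDER BY …

Corrected query:
SELECT customer, AVG(total) AS a FROM orders GROUP BY customer ORDER BY a

Result:
customer | a       
---------+---------
Dave     | 922.285 
Hank     | 1362.255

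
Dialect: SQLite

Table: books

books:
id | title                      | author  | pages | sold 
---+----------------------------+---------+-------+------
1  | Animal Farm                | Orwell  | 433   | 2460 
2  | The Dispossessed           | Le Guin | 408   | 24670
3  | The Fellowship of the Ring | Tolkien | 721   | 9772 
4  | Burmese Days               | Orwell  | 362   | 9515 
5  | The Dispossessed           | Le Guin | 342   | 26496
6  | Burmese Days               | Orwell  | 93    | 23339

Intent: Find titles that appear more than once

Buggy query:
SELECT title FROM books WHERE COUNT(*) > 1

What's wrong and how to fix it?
Bug: COUNT(*) is an aggregate and cannot be used in WHERE

Fix: GROUP BY title, then filter groups with HAVING COUNT(*) > 1

Corrected query:
SELECT title FROM books GROUP BY title HAVING COUNT(*) > 1

Result:
title           
----------------
Burmese Days    
The Dispossessed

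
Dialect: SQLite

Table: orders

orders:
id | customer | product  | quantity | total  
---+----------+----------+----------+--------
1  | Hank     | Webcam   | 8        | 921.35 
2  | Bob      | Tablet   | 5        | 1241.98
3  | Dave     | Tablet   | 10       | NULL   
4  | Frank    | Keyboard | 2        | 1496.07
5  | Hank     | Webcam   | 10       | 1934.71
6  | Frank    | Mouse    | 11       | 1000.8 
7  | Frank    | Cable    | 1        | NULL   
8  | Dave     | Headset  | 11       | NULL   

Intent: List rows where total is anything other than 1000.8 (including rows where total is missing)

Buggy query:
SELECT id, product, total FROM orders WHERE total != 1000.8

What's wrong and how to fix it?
Bug: 'total != 1000.8' is unknown when total is NULL, so NULL rows are silently excluded

Fix: Handle NULL separately with IS NULL alongside the inequality

Corrected query:
SELECT id, product, total FROM orders WHERE total != 1000.8 OR total IS NULL

Result:
id | product  | total  
---+----------+--------
1  | Webcam   | 921.35 
2  | Tablet   | 1241.98
3  | Tablet   | NULL   
4  | Keyboard | 1496.07
5  | Webcam   | 1934.71
7  | Cable    | NULL   
8  | Headset  | NULL   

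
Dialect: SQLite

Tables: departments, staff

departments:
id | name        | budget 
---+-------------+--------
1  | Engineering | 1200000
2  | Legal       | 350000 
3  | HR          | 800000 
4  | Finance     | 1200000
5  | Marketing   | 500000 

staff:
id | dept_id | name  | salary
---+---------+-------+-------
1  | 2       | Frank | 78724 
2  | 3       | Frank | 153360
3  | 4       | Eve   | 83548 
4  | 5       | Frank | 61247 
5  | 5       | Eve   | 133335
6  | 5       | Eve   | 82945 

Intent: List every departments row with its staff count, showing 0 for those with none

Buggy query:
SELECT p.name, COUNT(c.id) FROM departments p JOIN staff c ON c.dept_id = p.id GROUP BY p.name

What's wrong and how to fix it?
Bug: INNER JOIN drops departments rows that have no matching staff rows

Fix: Switch to LEFT JOIN to retain unmatched parent rows

Corrected query:
SELECT p.name, COUNT(c.id) FROM departments p LEFT JOIN staff c ON c.dept_id = p.id GROUP BY p.name

Result:
name        | COUNT(c.id)
------------+------------
Engineering | 0          
Finance     | 1          
HR          | 1          
Legal       | 1          
Marketing   | 3          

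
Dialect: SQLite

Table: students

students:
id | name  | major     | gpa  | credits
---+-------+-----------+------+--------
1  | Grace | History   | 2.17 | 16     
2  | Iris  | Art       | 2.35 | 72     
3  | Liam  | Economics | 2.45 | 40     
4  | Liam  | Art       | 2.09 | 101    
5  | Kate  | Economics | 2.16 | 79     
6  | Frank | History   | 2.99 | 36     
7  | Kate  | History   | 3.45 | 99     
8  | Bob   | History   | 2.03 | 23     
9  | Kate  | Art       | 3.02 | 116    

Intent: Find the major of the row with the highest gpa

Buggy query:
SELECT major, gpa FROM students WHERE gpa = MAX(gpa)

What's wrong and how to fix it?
Bug: WHERE is evaluated per row; an aggregate over the whole table isn't defined there

Fix: Wrap MAX in a scalar subquery so WHERE compares against a single value

Corrected query:
SELECT major, gpa FROM students WHERE gpa = (SELECT MAX(gpa) FROM students)

Result:
major   | gpa 
--------+-----
History | 3.45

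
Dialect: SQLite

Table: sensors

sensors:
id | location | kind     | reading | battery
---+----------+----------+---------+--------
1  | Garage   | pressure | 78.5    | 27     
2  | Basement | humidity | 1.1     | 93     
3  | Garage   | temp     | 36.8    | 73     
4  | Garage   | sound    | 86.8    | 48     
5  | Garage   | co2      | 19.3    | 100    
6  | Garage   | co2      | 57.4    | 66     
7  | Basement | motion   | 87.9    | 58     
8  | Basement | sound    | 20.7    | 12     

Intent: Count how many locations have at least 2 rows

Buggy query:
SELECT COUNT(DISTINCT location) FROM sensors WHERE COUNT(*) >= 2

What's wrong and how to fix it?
Bug: COUNT(*) cannot appear in WHERE; the per-group count doesn't exist yet

Fix: Use a subquery that GROUPs and filters with HAVING, then count its rows

Corrected query:
SELECT COUNT(*) FROM (SELECT location FROM sensors GROUP BY location HAVING COUNT(*) >= 2)

Result:
COUNT(*)
--------
2       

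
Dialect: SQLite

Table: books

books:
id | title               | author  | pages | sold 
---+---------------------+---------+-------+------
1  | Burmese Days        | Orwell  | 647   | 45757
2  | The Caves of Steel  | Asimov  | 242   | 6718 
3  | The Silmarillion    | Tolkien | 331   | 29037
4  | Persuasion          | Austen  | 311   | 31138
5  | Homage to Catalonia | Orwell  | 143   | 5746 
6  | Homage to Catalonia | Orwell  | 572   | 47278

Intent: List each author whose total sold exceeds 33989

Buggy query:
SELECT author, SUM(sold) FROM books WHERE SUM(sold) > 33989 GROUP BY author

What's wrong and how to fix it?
Bug: Aggregate functions cannot appear in a WHERE clause

Fix: Use HAVING (which filters groups after aggregation) instead of WHERE

Corrected query:
SELECT author, SUM(sold) FROM books GROUP BY author HAVING SUM(sold) > 33989

Result:
author | SUM(sold)
-------+----------
Orwell | 98781    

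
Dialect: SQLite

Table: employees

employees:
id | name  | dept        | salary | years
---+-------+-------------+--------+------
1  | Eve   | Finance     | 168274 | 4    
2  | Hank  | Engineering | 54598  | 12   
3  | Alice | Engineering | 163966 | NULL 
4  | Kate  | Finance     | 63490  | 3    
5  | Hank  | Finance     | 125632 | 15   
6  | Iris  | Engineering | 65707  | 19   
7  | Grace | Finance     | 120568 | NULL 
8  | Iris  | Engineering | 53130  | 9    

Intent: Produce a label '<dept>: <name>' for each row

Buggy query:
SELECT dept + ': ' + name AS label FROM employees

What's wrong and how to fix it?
Bug: SQLite uses || for string concatenation; + coerces text to numbers (yielding 0)

Fix: Use the || operator for string concatenation

Corrected query:
SELECT dept || ': ' || name AS label FROM employees

Result:
label             
------------------
Finance: Eve      
Engineering: Hank 
Engineering: Alice
Finance: Kate     
Finance: Hank     
Engineering: Iris 
Finance: Grace    
Engineering: Iris 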